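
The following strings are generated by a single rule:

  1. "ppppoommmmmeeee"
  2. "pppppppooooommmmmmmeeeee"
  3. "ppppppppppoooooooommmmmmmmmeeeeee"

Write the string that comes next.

pppppppppppppooooooooooommmmmmmmmmmeeeeeee

Reading off run lengths: p runs 4, 7, 10; o runs 2, 5, 8; m runs 5, 7, 9; e runs 4, 5, 6 — each is linear in n (n = 1, 2, …).
Setting n = 4 gives 13, 11, 11, 7 characters in each block.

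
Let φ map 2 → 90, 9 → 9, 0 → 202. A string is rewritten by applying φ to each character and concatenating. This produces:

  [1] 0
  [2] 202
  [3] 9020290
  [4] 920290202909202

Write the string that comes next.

Applying the rule to each of the 15 symbols of 920290202909202 gives the pieces 9 90 202 90 9 202 90 202 90 9 202 9 90 202 90, which concatenate to the answer.

9902029092029020290920299020290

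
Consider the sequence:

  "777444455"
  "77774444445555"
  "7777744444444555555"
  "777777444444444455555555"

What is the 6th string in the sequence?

7777777744444444444444555555555555

Reading off run lengths: 7 runs 3, 4, 5, 6; 4 runs 4, 6, 8, 10; 5 runs 2, 4, 6, 8 — each is linear in n (n = 1, 2, …).
For term 6, n = 6, so the run lengths are 8, 14, 12.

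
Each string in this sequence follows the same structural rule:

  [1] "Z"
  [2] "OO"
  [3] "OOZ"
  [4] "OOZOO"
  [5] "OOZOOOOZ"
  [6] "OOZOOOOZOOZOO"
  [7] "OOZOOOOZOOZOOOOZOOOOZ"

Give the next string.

This is a Fibonacci-style word recurrence s(k) = s(k−1)·s(k−2): e.g. OO·Z = OOZ.
So term 8 is OOZOOOOZOOZOOOOZOOOOZ·OOZOOOOZOOZOO.

OOZOOOOZOOZOOOOZOOOOZOOZOOOOZOOZOO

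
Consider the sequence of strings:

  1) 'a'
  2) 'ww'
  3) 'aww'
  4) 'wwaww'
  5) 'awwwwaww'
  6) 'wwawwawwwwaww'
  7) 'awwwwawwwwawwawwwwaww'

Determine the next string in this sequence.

wwawwawwwwawwawwwwawwwwawwawwwwaww

This is a Fibonacci-style word recurrence s(k) = s(k−2)·s(k−1): e.g. a·ww = aww.
Continuing: wwawwawwwwaww · awwwwawwwwawwawwwwaww gives term 8.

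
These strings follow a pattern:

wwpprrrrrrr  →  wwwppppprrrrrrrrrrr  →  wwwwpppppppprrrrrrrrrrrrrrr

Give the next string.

Term n consists of n+1 w's, followed by 3n-1 p's, followed by 4n+3 r's (n = 1, 2, …).
For the next term, n = 4, so the run lengths are 5, 11, 19.

wwwwwppppppppppprrrrrrrrrrrrrrrrrrr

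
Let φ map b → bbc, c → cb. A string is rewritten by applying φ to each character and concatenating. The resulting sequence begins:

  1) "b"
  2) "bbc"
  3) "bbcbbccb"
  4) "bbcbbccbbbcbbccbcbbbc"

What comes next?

Rewriting the 21 symbols of bbcbbccbbbcbbccbcbbbc one by one yields bbc bbc cb bbc bbc cb cb bbc bbc bbc cb bbc bbc cb cb bbc cb bbc bbc bbc cb; concatenated:

bbcbbccbbbcbbccbcbbbcbbcbbccbbbcbbccbcbbbccbbbcbbcbbccb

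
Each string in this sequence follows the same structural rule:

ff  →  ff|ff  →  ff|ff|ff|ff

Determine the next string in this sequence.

ff|ff|ff|ff|ff|ff|ff|ff

s(k+1) = s(k)·|·s(k) — each term doubles the last with '|' between the halves.
One more doubling of ff|ff|ff|ff gives the answer.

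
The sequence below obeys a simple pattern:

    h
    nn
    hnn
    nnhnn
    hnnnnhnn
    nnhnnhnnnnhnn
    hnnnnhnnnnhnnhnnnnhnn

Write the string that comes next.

nnhnnhnnnnhnnhnnnnhnnnnhnnhnnnnhnn

This is a Fibonacci-style word recurrence s(k) = s(k−2)·s(k−1): e.g. h·nn = hnn.
So term 8 is nnhnnhnnnnhnn·hnnnnhnnnnhnnhnnnnhnn.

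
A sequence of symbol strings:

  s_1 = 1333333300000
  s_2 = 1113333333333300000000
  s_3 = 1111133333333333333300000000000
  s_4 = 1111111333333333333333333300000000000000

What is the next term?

Each string has the form 1^{2n-1} 3^{4n+3} 0^{3n+2} (n = 1, 2, …).
For the next term, n = 5, so the run lengths are 9, 23, 17.

1111111113333333333333333333333300000000000000000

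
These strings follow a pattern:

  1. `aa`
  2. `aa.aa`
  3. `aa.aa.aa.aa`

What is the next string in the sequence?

aa.aa.aa.aa.aa.aa.aa.aa

s(k+1) = s(k)·.·s(k) — each term doubles the last with '.' between the halves.
One more doubling of aa.aa.aa.aa gives the answer.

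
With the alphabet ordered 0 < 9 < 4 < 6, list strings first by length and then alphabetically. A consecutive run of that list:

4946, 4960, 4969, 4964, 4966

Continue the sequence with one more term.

Treat 4966 as a base-4 numeral over the given alphabet and add one, carrying through any trailing 6's.

4400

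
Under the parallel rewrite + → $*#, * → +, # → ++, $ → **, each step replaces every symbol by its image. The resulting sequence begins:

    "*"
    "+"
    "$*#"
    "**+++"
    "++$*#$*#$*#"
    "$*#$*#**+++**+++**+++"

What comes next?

Rewriting the 21 symbols of $*#$*#**+++**+++**+++ one by one yields ** + ++ ** + ++ + + $*# $*# $*# + + $*# $*# $*# + + $*# $*# $*#; concatenated:

**+++**+++++$*#$*#$*#++$*#$*#$*#++$*#$*#$*#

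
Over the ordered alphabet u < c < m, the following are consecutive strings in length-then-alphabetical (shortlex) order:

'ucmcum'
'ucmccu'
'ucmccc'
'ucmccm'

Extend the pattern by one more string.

ucmcmu

Treat ucmccm as a base-3 numeral over the given alphabet and add one, carrying through any trailing m's.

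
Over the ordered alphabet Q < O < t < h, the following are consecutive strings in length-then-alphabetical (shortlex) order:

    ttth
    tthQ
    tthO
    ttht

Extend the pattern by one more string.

The successor of ttht increments the rightmost position that isn't already h and resets every position after it to Q.

tthh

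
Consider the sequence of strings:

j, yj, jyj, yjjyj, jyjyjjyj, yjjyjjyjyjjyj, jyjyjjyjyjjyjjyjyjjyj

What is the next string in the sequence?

Each term (from the third on) is the two preceding terms concatenated in order: term 3 = j·yj = jyj.
The next term joins yjjyjjyjyjjyj and jyjyjjyjyjjyjjyjyjjyj.

yjjyjjyjyjjyjjyjyjjyjyjjyjjyjyjjyj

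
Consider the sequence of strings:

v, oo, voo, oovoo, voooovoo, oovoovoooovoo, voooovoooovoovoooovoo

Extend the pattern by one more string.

This is a Fibonacci-style word recurrence s(k) = s(k−2)·s(k−1): e.g. v·oo = voo.
The next term joins oovoovoooovoo and voooovoooovoovoooovoo.

oovoovoooovoovoooovoooovoovoooovoo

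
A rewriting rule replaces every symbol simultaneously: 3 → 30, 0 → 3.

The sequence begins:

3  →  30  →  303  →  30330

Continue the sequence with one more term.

30330303

Apply φ to 30330 symbol by symbol: 3→30, 0→3, 3→30, 3→30, 0→3; joined: 30 3 30 30 3.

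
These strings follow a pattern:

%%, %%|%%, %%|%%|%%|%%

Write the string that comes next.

%%|%%|%%|%%|%%|%%|%%|%%

Each string is two copies of the previous one joined by '|'.
So the next term is two copies of %%|%%|%%|%% with '|' between the halves.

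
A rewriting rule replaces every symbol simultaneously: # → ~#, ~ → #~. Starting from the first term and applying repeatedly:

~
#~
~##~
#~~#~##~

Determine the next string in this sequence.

Expanding #~~#~##~: #→~#, ~→#~, ~→#~, #→~#, ~→#~, #→~#, #→~#, ~→#~. Concatenated: ~# #~ #~ ~# #~ ~# ~# #~.

~##~#~~##~~#~##~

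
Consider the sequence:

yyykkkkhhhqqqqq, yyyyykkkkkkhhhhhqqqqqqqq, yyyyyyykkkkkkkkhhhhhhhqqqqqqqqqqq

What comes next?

yyyyyyyyykkkkkkkkkkhhhhhhhhhqqqqqqqqqqqqqq

Term n consists of 2n-1 y's, followed by 2n k's, followed by 2n-1 h's, followed by 3n-1 q's, where the shown terms are n = 2, 3, 4.
Setting n = 5 gives 9, 10, 9, 14 characters in each block.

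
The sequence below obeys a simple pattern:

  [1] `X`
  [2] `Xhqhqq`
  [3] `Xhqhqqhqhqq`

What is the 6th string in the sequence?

The strings grow by a fixed suffix hqhqq each time.
From Xhqhqqhqhqq, 3 further steps: Xhqhqqhqhqq → Xhqhqqhqhqqhqhqq → Xhqhqqhqhqqhqhqqhqhqq → (answer).

Xhqhqqhqhqqhqhqqhqhqqhqhqq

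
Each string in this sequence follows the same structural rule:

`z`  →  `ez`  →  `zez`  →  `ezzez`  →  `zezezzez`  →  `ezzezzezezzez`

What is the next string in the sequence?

zezezzezezzezzezezzez

From term 3 onward, concatenate the second-to-last term with the last: z·ez = zez, ez·zez = ezzez, …
Continuing: zezezzez · ezzezzezezzez gives term 7.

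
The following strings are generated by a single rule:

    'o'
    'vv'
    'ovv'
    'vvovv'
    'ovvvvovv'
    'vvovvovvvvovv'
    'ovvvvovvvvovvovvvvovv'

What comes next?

Each term (from the third on) is the two preceding terms concatenated in order: term 3 = o·vv = ovv.
So term 8 is vvovvovvvvovv·ovvvvovvvvovvovvvvovv.

vvovvovvvvovvovvvvovvvvovvovvvvovv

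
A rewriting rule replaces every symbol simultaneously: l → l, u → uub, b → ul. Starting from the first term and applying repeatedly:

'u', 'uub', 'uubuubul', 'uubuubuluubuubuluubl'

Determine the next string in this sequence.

Applying the rule to each of the 20 symbols of uubuubuluubuubuluubl gives the pieces uub uub ul uub uub ul uub l uub uub ul uub uub ul uub l uub uub ul l, which concatenate to the answer.

uubuubuluubuubuluubluubuubuluubuubuluubluubuubull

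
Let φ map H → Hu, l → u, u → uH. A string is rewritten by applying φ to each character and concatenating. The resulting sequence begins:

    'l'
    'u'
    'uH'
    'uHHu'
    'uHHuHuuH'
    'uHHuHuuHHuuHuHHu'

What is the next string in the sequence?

Applying the rule to each of the 16 symbols of uHHuHuuHHuuHuHHu gives the pieces uH Hu Hu uH Hu uH uH Hu Hu uH uH Hu uH Hu Hu uH, which concatenate to the answer.

uHHuHuuHHuuHuHHuHuuHuHHuuHHuHuuH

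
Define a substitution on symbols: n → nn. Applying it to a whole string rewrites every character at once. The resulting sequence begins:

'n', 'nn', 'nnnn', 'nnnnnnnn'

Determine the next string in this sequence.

nnnnnnnnnnnnnnnn

Apply φ to nnnnnnnn symbol by symbol: n→nn, n→nn, n→nn, n→nn, n→nn, n→nn, n→nn, n→nn; joined: nn nn nn nn nn nn nn nn.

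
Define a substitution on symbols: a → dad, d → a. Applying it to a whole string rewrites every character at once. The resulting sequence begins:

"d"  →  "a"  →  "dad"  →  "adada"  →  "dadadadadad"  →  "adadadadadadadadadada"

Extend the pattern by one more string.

dadadadadadadadadadadadadadadadadadadadadad

Replace each of the 21 characters of adadadadadadadadadada in place — dad a dad a dad a dad a dad a dad a dad a dad a dad a dad a dad — and concatenate.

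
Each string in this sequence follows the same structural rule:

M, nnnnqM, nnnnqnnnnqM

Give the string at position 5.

nnnnqnnnnqnnnnqnnnnqM

The strings grow by a fixed prefix nnnnq each time.
From nnnnqnnnnqM, 2 further steps: nnnnqnnnnqM → nnnnqnnnnqnnnnqM → (answer).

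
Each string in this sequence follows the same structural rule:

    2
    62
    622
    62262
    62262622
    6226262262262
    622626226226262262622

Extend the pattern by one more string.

6226262262262622626226226262262262

From term 3 onward, concatenate the last term with the second-to-last: 62·2 = 622, 622·62 = 62262, …
Continuing: 622626226226262262622 · 6226262262262 gives term 8.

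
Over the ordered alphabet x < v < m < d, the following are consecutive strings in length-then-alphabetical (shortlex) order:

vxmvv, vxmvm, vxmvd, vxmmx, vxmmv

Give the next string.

The successor of vxmmv increments the rightmost position that isn't already d and resets every position after it to x.

vxmmm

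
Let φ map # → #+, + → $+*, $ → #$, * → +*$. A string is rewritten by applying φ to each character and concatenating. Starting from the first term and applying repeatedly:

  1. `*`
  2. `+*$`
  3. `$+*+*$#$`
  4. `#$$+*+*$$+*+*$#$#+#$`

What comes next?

Rewriting the 20 symbols of #$$+*+*$$+*+*$#$#+#$ one by one yields #+ #$ #$ $+* +*$ $+* +*$ #$ #$ $+* +*$ $+* +*$ #$ #+ #$ #+ $+* #+ #$; concatenated:

#+#$#$$+*+*$$+*+*$#$#$$+*+*$$+*+*$#$#+#$#+$+*#+#$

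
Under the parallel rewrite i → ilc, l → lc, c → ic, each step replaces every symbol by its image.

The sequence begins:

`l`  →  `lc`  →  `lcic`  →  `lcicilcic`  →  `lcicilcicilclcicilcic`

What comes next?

lcicilcicilclcicilcicilclciclcicilcicilclcicilcic

Applying the rule to each of the 21 symbols of lcicilcicilclcicilcic gives the pieces lc ic ilc ic ilc lc ic ilc ic ilc lc ic lc ic ilc ic ilc lc ic ilc ic, which concatenate to the answer.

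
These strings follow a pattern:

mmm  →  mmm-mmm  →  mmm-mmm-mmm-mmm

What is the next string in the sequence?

Every step duplicates the string with '-' between the halves.
Doubling mmm-mmm-mmm-mmm with '-' between the halves:

mmm-mmm-mmm-mmm-mmm-mmm-mmm-mmm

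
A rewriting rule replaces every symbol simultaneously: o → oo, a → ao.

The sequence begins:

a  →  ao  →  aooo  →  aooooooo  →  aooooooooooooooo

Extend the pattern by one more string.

aooooooooooooooooooooooooooooooo

Applying the rule to each of the 16 symbols of aooooooooooooooo gives the pieces ao oo oo oo oo oo oo oo oo oo oo oo oo oo oo oo, which concatenate to the answer.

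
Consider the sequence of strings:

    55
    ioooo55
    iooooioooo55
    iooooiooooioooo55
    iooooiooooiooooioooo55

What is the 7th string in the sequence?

Every step adds ioooo at the front: s(k+1) = ioooo·s(k).
From iooooiooooiooooioooo55, 2 further steps: iooooiooooiooooioooo55 → iooooiooooiooooiooooioooo55 → (answer).

iooooiooooiooooiooooiooooioooo55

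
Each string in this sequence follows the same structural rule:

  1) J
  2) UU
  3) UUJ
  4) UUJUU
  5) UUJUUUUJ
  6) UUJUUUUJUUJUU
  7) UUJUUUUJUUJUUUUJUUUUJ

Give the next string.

This is a Fibonacci-style word recurrence s(k) = s(k−1)·s(k−2): e.g. UU·J = UUJ.
The next term joins UUJUUUUJUUJUUUUJUUUUJ and UUJUUUUJUUJUU.

UUJUUUUJUUJUUUUJUUUUJUUJUUUUJUUJUU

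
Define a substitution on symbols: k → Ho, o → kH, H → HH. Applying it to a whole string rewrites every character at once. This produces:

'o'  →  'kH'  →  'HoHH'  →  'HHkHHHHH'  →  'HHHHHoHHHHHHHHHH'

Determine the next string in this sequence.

HHHHHHHHHHkHHHHHHHHHHHHHHHHHHHHH

φ(HHHHHoHHHHHHHHHH) expands symbol-by-symbol to HH HH HH HH HH kH HH HH HH HH HH HH HH HH HH HH; joining the 16 pieces gives the next term.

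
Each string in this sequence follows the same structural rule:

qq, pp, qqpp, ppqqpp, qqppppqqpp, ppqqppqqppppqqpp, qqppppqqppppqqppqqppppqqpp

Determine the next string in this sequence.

ppqqppqqppppqqppqqppppqqppppqqppqqppppqqpp

From term 3 onward, concatenate the second-to-last term with the last: qq·pp = qqpp, pp·qqpp = ppqqpp, …
Continuing: ppqqppqqppppqqpp · qqppppqqppppqqppqqppppqqpp gives term 8.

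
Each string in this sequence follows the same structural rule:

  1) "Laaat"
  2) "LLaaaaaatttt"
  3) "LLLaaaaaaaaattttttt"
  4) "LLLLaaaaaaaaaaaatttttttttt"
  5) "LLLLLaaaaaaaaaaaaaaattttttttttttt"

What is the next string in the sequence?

Each string has the form L^{n} a^{3n} t^{3n-2} (n = 1, 2, …).
Setting n = 6 gives 6, 18, 16 characters in each block.

LLLLLLaaaaaaaaaaaaaaaaaatttttttttttttttt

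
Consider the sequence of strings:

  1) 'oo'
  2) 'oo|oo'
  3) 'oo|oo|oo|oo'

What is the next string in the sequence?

Each string is two copies of the previous one joined by '|'.
One more doubling of oo|oo|oo|oo gives the answer.

oo|oo|oo|oo|oo|oo|oo|oo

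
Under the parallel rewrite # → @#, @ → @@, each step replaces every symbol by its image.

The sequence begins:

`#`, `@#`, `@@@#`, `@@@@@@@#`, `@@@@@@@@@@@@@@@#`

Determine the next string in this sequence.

Rewriting the 16 symbols of @@@@@@@@@@@@@@@# one by one yields @@ @@ @@ @@ @@ @@ @@ @@ @@ @@ @@ @@ @@ @@ @@ @#; concatenated:

@@@@@@@@@@@@@@@@@@@@@@@@@@@@@@@#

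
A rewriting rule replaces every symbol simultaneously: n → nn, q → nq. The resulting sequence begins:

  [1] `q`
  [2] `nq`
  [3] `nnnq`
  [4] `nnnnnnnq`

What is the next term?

nnnnnnnnnnnnnnnq

Rewriting each symbol of nnnnnnnq: n→nn, n→nn, n→nn, n→nn, n→nn, n→nn, n→nn, q→nq, which concatenates to nn nn nn nn nn nn nn nq.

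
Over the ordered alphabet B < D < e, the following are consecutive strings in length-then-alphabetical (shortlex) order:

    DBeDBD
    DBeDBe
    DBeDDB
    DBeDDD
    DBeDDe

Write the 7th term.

DBeDeD

Advancing 2 positions from DBeDDe through DBeDDe → DBeDeB reaches term 7.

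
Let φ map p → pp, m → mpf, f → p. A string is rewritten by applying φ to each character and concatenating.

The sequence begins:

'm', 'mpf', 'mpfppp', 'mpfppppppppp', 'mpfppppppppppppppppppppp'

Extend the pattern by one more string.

Rewriting the 24 symbols of mpfppppppppppppppppppppp one by one yields mpf pp p pp pp pp pp pp pp pp pp pp pp pp pp pp pp pp pp pp pp pp pp pp; concatenated:

mpfppppppppppppppppppppppppppppppppppppppppppppp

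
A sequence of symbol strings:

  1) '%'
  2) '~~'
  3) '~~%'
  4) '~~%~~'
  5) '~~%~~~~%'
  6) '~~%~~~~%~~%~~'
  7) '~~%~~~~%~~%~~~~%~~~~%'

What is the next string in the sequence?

~~%~~~~%~~%~~~~%~~~~%~~%~~~~%~~%~~

From term 3 onward, concatenate the last term with the second-to-last: ~~·% = ~~%, ~~%·~~ = ~~%~~, …
Continuing: ~~%~~~~%~~%~~~~%~~~~% · ~~%~~~~%~~%~~ gives term 8.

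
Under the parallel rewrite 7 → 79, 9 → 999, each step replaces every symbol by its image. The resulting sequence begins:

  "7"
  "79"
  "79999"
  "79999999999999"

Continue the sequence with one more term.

Rewriting the 14 symbols of 79999999999999 one by one yields 79 999 999 999 999 999 999 999 999 999 999 999 999 999; concatenated:

79999999999999999999999999999999999999999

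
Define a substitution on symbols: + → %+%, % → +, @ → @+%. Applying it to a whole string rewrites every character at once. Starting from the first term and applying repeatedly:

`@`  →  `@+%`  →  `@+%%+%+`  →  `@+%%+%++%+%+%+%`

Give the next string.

Applying the rule to each of the 15 symbols of @+%%+%++%+%+%+% gives the pieces @+% %+% + + %+% + %+% %+% + %+% + %+% + %+% +, which concatenate to the answer.

@+%%+%++%+%+%+%%+%+%+%+%+%+%+%+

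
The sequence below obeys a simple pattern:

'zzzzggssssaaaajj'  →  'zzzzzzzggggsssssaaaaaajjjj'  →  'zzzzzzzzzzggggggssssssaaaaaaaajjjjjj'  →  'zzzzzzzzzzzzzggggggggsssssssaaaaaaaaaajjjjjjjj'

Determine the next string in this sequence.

zzzzzzzzzzzzzzzzggggggggggssssssssaaaaaaaaaaaajjjjjjjjjj

The n-th term is 3n+1 z's then 2n g's then n+3 s's then 2n+2 a's then 2n j's (n = 1, 2, …).
At n = 5 the blocks have lengths 16, 10, 8, 12, 10.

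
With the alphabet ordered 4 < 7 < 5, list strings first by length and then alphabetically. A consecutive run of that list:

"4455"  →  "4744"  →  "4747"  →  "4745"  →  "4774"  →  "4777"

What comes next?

Find the rightmost character of 4777 below 5, bump it to the next letter, and reset everything to its right to 4.

4775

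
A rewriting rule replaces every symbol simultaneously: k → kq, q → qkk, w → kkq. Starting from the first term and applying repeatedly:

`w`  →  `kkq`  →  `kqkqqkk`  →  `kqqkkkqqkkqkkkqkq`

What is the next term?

φ(kqqkkkqqkkqkkkqkq) expands symbol-by-symbol to kq qkk qkk kq kq kq qkk qkk kq kq qkk kq kq kq qkk kq qkk; joining the 17 pieces gives the next term.

kqqkkqkkkqkqkqqkkqkkkqkqqkkkqkqkqqkkkqqkk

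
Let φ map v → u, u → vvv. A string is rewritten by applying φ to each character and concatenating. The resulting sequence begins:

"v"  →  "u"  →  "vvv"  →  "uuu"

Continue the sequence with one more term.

vvvvvvvvv

Expanding uuu: u→vvv, u→vvv, u→vvv. Concatenated: vvv vvv vvv.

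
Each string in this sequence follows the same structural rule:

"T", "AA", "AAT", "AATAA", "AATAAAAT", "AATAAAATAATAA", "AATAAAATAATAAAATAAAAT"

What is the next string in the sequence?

AATAAAATAATAAAATAAAATAATAAAATAATAA

Each term (from the third on) is the previous term followed by the one before it: term 3 = AA·T = AAT.
So term 8 is AATAAAATAATAAAATAAAAT·AATAAAATAATAA.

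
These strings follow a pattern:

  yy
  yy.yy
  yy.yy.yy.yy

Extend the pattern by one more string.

yy.yy.yy.yy.yy.yy.yy.yy

Every step duplicates the string with '.' between the halves.
One more doubling of yy.yy.yy.yy gives the answer.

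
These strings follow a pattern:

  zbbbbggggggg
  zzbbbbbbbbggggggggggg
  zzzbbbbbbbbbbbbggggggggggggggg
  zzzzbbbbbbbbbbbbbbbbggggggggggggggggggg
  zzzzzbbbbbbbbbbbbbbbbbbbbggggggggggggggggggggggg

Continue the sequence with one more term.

zzzzzzbbbbbbbbbbbbbbbbbbbbbbbbggggggggggggggggggggggggggg

The n-th term is n z's then 4n b's then 4n+3 g's (n = 1, 2, …).
At n = 6 the blocks have lengths 6, 24, 27.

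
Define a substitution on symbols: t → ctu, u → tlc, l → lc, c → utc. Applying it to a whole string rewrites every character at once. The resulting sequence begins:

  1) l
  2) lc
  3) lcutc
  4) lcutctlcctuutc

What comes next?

Applying the rule to each of the 14 symbols of lcutctlcctuutc gives the pieces lc utc tlc ctu utc ctu lc utc utc ctu tlc tlc ctu utc, which concatenate to the answer.

lcutctlcctuutcctulcutcutcctutlctlcctuutc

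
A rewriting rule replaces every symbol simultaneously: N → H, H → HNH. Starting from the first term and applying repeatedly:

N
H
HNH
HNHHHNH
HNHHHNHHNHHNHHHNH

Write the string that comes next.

Rewriting the 17 symbols of HNHHHNHHNHHNHHHNH one by one yields HNH H HNH HNH HNH H HNH HNH H HNH HNH H HNH HNH HNH H HNH; concatenated:

HNHHHNHHNHHNHHHNHHNHHHNHHNHHHNHHNHHNHHHNH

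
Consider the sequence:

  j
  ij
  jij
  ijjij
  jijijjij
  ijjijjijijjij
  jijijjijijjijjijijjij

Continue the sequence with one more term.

From term 3 onward, concatenate the second-to-last term with the last: j·ij = jij, ij·jij = ijjij, …
The next term joins ijjijjijijjij and jijijjijijjijjijijjij.

ijjijjijijjijjijijjijijjijjijijjij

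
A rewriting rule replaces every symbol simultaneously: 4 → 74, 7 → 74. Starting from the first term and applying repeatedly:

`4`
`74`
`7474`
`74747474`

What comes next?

7474747474747474

Expanding 74747474: 7→74, 4→74, 7→74, 4→74, 7→74, 4→74, 7→74, 4→74. Concatenated: 74 74 74 74 74 74 74 74.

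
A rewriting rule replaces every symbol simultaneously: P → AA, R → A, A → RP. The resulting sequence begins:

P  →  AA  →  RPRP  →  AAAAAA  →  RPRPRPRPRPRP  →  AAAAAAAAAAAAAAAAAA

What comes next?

RPRPRPRPRPRPRPRPRPRPRPRPRPRPRPRPRPRP

φ(AAAAAAAAAAAAAAAAAA) expands symbol-by-symbol to RP RP RP RP RP RP RP RP RP RP RP RP RP RP RP RP RP RP; joining the 18 pieces gives the next term.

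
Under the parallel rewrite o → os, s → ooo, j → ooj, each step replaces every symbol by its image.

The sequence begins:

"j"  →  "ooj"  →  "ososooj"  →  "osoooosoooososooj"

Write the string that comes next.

Applying the rule to each of the 17 symbols of osoooosoooososooj gives the pieces os ooo os os os os ooo os os os os ooo os ooo os os ooj, which concatenate to the answer.

osoooososososoooososososoooosoooososooj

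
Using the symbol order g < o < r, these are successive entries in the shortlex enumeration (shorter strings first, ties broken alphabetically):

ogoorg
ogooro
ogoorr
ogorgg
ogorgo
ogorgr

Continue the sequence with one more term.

ogorog

Treat ogorgr as a base-3 numeral over the given alphabet and add one, carrying through any trailing r's.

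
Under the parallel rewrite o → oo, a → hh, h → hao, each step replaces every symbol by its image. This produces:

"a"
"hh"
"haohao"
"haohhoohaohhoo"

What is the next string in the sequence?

haohhoohaohaooooohaohhoohaohaooooo

Replace each of the 14 characters of haohhoohaohhoo in place — hao hh oo hao hao oo oo hao hh oo hao hao oo oo — and concatenate.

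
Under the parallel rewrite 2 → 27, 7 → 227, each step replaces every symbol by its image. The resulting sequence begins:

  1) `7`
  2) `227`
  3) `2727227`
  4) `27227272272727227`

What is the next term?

Rewriting the 17 symbols of 27227272272727227 one by one yields 27 227 27 27 227 27 227 27 27 227 27 227 27 227 27 27 227; concatenated:

27227272722727227272722727227272272727227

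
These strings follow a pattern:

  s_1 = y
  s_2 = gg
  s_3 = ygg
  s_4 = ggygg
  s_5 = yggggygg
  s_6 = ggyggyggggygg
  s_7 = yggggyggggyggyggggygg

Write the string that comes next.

This is a Fibonacci-style word recurrence s(k) = s(k−2)·s(k−1): e.g. y·gg = ygg.
So term 8 is ggyggyggggygg·yggggyggggyggyggggygg.

ggyggyggggyggyggggyggggyggyggggygg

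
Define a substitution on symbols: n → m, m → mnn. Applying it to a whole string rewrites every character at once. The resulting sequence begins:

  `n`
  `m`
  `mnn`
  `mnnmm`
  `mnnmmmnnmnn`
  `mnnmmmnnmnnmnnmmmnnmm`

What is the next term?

mnnmmmnnmnnmnnmmmnnmmmnnmmmnnmnnmnnmmmnnmnn

φ(mnnmmmnnmnnmnnmmmnnmm) expands symbol-by-symbol to mnn m m mnn mnn mnn m m mnn m m mnn m m mnn mnn mnn m m mnn mnn; joining the 21 pieces gives the next term.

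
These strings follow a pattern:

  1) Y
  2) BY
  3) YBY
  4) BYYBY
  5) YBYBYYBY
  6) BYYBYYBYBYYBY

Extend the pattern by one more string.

Each term (from the third on) is the two preceding terms concatenated in order: term 3 = Y·BY = YBY.
The next term joins YBYBYYBY and BYYBYYBYBYYBY.

YBYBYYBYBYYBYYBYBYYBY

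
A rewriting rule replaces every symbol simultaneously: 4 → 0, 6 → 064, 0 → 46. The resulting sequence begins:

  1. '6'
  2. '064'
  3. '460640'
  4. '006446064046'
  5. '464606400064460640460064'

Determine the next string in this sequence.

006400644606404646460640006446064046006446460640

Replace each of the 24 characters of 464606400064460640460064 in place — 0 064 0 064 46 064 0 46 46 46 064 0 0 064 46 064 0 46 0 064 46 46 064 0 — and concatenate.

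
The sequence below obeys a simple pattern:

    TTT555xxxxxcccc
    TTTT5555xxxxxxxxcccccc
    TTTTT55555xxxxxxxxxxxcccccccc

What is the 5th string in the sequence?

TTTTTTT5555555xxxxxxxxxxxxxxxxxcccccccccccc

Reading off run lengths: T runs 3, 4, 5; 5 runs 3, 4, 5; x runs 5, 8, 11; c runs 4, 6, 8 — each is linear in n (n = 1, 2, …).
For term 5, n = 5, so the run lengths are 7, 7, 17, 12.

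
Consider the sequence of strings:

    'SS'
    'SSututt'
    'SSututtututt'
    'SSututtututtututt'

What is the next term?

Every step adds ututt to the end: s(k+1) = s(k)·ututt.
Applying this once more to SSututtututtututt:

SSututtututtututtututt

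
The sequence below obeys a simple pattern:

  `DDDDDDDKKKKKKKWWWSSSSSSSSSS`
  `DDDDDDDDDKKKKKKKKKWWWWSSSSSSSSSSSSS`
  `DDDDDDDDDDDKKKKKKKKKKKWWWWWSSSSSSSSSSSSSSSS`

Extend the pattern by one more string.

DDDDDDDDDDDDDKKKKKKKKKKKKKWWWWWWSSSSSSSSSSSSSSSSSSS

The n-th term is 2n+1 D's then 2n+1 K's then n W's then 3n+1 S's, where the shown terms are n = 3, 4, 5.
Setting n = 6 gives 13, 13, 6, 19 characters in each block.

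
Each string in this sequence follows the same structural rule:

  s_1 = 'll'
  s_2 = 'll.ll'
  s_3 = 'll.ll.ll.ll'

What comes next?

s(k+1) = s(k)·.·s(k) — each term doubles the last with '.' between the halves.
Doubling ll.ll.ll.ll with '.' between the halves:

ll.ll.ll.ll.ll.ll.ll.ll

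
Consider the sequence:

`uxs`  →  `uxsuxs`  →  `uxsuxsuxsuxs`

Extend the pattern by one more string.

Every step duplicates the string.
One more doubling of uxsuxsuxsuxs gives the answer.

uxsuxsuxsuxsuxsuxsuxsuxs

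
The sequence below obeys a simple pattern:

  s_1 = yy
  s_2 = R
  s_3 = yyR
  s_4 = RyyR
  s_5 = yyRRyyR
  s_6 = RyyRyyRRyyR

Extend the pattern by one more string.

From term 3 onward, concatenate the second-to-last term with the last: yy·R = yyR, R·yyR = RyyR, …
So term 7 is yyRRyyR·RyyRyyRRyyR.

yyRRyyRRyyRyyRRyyR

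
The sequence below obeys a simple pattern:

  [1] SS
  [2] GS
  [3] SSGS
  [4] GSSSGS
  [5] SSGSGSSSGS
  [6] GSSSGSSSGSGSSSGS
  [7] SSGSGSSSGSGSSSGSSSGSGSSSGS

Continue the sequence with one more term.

Each term (from the third on) is the two preceding terms concatenated in order: term 3 = SS·GS = SSGS.
So term 8 is GSSSGSSSGSGSSSGS·SSGSGSSSGSGSSSGSSSGSGSSSGS.

GSSSGSSSGSGSSSGSSSGSGSSSGSGSSSGSSSGSGSSSGS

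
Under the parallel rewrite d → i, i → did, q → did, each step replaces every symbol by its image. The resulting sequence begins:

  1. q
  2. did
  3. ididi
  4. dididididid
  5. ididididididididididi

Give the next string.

Rewriting the 21 symbols of ididididididididididi one by one yields did i did i did i did i did i did i did i did i did i did i did; concatenated:

dididididididididididididididididididididid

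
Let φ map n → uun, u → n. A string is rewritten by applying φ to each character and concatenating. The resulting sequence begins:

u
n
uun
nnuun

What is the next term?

Expanding nnuun: n→uun, n→uun, u→n, u→n, n→uun. Concatenated: uun uun n n uun.

uunuunnnuun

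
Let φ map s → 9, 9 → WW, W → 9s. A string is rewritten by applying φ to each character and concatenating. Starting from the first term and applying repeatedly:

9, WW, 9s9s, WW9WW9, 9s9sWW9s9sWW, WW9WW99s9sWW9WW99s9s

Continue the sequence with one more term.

φ(WW9WW99s9sWW9WW99s9s) expands symbol-by-symbol to 9s 9s WW 9s 9s WW WW 9 WW 9 9s 9s WW 9s 9s WW WW 9 WW 9; joining the 20 pieces gives the next term.

9s9sWW9s9sWWWW9WW99s9sWW9s9sWWWW9WW9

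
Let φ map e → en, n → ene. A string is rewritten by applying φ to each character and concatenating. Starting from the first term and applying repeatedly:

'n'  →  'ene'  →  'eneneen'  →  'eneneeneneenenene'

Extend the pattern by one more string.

φ(eneneeneneenenene) expands symbol-by-symbol to en ene en ene en en ene en ene en en ene en ene en ene en; joining the 17 pieces gives the next term.

eneneeneneeneneneeneneeneneneeneneeneneen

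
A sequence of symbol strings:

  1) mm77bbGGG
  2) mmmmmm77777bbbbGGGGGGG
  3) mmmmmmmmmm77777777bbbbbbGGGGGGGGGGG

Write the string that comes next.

mmmmmmmmmmmmmm77777777777bbbbbbbbGGGGGGGGGGGGGGG

Term n consists of 4n-2 m's, followed by 3n-1 7's, followed by 2n b's, followed by 4n-1 G's (n = 1, 2, …).
At n = 4 the blocks have lengths 14, 11, 8, 15.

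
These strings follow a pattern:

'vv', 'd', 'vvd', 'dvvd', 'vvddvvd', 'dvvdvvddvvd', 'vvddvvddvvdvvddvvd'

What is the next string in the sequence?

dvvdvvddvvdvvddvvddvvdvvddvvd

From term 3 onward, concatenate the second-to-last term with the last: vv·d = vvd, d·vvd = dvvd, …
So term 8 is dvvdvvddvvd·vvddvvddvvdvvddvvd.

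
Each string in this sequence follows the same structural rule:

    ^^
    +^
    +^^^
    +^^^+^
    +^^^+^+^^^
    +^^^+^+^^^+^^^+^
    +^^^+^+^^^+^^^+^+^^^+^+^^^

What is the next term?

+^^^+^+^^^+^^^+^+^^^+^+^^^+^^^+^+^^^+^^^+^

This is a Fibonacci-style word recurrence s(k) = s(k−1)·s(k−2): e.g. +^·^^ = +^^^.
So term 8 is +^^^+^+^^^+^^^+^+^^^+^+^^^·+^^^+^+^^^+^^^+^.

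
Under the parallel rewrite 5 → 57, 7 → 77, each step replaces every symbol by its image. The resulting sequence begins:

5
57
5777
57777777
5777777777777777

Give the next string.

57777777777777777777777777777777

φ(5777777777777777) expands symbol-by-symbol to 57 77 77 77 77 77 77 77 77 77 77 77 77 77 77 77; joining the 16 pieces gives the next term.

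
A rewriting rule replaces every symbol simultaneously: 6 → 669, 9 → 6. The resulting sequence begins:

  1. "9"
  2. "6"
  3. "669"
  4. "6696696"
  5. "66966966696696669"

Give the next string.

Rewriting the 17 symbols of 66966966696696669 one by one yields 669 669 6 669 669 6 669 669 669 6 669 669 6 669 669 669 6; concatenated:

66966966696696669669669666966966696696696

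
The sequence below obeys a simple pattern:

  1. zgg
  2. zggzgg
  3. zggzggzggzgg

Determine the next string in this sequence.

Every step duplicates the string.
So the next term is two copies of zggzggzggzgg.

zggzggzggzggzggzggzggzgg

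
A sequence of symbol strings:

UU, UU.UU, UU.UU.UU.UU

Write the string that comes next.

UU.UU.UU.UU.UU.UU.UU.UU

Each string is two copies of the previous one joined by '.'.
So the next term is two copies of UU.UU.UU.UU with '.' between the halves.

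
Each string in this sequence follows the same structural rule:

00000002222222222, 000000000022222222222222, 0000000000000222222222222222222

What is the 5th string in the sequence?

000000000000000000022222222222222222222222222

The n-th term is 3n+1 0's then 4n+2 2's, where the shown terms are n = 2, 3, 4.
Setting n = 6 gives 19, 26 characters in each block.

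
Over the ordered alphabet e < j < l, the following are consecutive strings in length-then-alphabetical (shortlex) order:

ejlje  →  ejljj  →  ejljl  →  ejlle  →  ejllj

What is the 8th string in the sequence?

eleej

Stepping forward 3 times from ejllj: ejllj → ejlll → eleee, then the target.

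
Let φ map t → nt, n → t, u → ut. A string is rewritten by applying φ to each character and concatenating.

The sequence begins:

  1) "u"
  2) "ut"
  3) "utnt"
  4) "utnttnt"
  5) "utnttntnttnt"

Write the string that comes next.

Rewriting each symbol of utnttntnttnt: u→ut, t→nt, n→t, t→nt, t→nt, n→t, t→nt, n→t, t→nt, t→nt, n→t, t→nt, which concatenates to ut nt t nt nt t nt t nt nt t nt.

utnttntnttnttntnttnt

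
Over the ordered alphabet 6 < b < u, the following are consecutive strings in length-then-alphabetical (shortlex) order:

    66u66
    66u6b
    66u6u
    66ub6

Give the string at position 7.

Continuing the enumeration 3 steps past 66ub6: 66ub6 → 66ubb → 66ubu → (answer).

66uu6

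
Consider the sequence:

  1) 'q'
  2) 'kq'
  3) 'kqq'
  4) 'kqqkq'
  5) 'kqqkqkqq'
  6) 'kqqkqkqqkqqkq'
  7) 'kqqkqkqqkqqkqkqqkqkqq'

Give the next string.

From term 3 onward, concatenate the last term with the second-to-last: kq·q = kqq, kqq·kq = kqqkq, …
Continuing: kqqkqkqqkqqkqkqqkqkqq · kqqkqkqqkqqkq gives term 8.

kqqkqkqqkqqkqkqqkqkqqkqqkqkqqkqqkq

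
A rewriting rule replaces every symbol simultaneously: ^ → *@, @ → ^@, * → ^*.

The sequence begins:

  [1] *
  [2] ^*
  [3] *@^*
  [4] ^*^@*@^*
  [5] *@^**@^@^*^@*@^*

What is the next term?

Replace each of the 16 characters of *@^**@^@^*^@*@^* in place — ^* ^@ *@ ^* ^* ^@ *@ ^@ *@ ^* *@ ^@ ^* ^@ *@ ^* — and concatenate.

^*^@*@^*^*^@*@^@*@^**@^@^*^@*@^*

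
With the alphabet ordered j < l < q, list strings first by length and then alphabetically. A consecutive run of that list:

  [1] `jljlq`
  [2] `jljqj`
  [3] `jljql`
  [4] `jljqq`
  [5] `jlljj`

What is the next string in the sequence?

jlljl

Find the rightmost character of jlljj below q, bump it to the next letter, and reset everything to its right to j.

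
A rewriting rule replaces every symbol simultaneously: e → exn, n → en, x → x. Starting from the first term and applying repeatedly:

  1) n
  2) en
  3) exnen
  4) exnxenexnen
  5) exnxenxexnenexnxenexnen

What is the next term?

φ(exnxenxexnenexnxenexnen) expands symbol-by-symbol to exn x en x exn en x exn x en exn en exn x en x exn en exn x en exn en; joining the 23 pieces gives the next term.

exnxenxexnenxexnxenexnenexnxenxexnenexnxenexnen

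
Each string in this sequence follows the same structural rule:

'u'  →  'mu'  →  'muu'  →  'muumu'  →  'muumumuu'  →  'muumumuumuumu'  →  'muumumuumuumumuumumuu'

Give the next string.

From term 3 onward, concatenate the last term with the second-to-last: mu·u = muu, muu·mu = muumu, …
The next term joins muumumuumuumumuumumuu and muumumuumuumu.

muumumuumuumumuumumuumuumumuumuumu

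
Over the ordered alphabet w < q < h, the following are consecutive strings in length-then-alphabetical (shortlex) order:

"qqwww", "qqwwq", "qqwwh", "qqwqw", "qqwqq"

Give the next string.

qqwqh

The successor of qqwqq increments the rightmost position that isn't already h and resets every position after it to w.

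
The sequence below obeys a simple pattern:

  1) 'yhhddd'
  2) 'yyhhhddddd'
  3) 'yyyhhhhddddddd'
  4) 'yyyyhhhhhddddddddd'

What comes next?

yyyyyhhhhhhddddddddddd

Term n consists of n y's, followed by n+1 h's, followed by 2n+1 d's (n = 1, 2, …).
Setting n = 5 gives 5, 6, 11 characters in each block.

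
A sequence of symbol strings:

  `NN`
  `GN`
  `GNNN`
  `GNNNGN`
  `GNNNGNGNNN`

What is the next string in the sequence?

This is a Fibonacci-style word recurrence s(k) = s(k−1)·s(k−2): e.g. GN·NN = GNNN.
Continuing: GNNNGNGNNN · GNNNGN gives term 6.

GNNNGNGNNNGNNNGN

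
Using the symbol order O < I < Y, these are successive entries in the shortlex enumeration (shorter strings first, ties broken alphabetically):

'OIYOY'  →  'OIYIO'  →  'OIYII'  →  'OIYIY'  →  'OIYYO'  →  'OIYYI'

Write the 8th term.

OYOOO

Continuing the enumeration 2 steps past OIYYI: OIYYI → OIYYY → (answer).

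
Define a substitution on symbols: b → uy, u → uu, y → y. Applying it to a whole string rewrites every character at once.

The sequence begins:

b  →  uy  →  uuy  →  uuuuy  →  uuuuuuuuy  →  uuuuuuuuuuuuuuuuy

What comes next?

uuuuuuuuuuuuuuuuuuuuuuuuuuuuuuuuy

φ(uuuuuuuuuuuuuuuuy) expands symbol-by-symbol to uu uu uu uu uu uu uu uu uu uu uu uu uu uu uu uu y; joining the 17 pieces gives the next term.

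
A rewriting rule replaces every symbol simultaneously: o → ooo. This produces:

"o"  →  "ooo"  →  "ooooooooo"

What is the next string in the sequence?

Rewriting each symbol of ooooooooo: o→ooo, o→ooo, o→ooo, o→ooo, o→ooo, o→ooo, o→ooo, o→ooo, o→ooo, which concatenates to ooo ooo ooo ooo ooo ooo ooo ooo ooo.

ooooooooooooooooooooooooooo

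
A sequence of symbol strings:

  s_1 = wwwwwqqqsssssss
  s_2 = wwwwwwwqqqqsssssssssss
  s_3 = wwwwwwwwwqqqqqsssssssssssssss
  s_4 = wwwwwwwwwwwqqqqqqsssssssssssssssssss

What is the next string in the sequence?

wwwwwwwwwwwwwqqqqqqqsssssssssssssssssssssss

Each string has the form w^{2n+1} q^{n+1} s^{4n-1}, where the shown terms are n = 2, 3, 4, 5.
Setting n = 6 gives 13, 7, 23 characters in each block.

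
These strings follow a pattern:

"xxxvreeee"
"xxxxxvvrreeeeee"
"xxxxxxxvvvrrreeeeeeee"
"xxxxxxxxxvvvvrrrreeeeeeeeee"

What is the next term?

xxxxxxxxxxxvvvvvrrrrreeeeeeeeeeee

Term n consists of 2n+1 x's, followed by n v's, followed by n r's, followed by 2n+2 e's (n = 1, 2, …).
At n = 5 the blocks have lengths 11, 5, 5, 12.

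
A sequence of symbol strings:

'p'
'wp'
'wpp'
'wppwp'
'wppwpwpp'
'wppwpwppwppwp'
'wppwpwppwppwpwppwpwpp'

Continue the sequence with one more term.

wppwpwppwppwpwppwpwppwppwpwppwppwp

This is a Fibonacci-style word recurrence s(k) = s(k−1)·s(k−2): e.g. wp·p = wpp.
So term 8 is wppwpwppwppwpwppwpwpp·wppwpwppwppwp.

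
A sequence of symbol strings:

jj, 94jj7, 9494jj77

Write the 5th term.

94949494jj7777

Each term wraps the previous one in 94 on the left and 7 on the right.
From 9494jj77, 2 further steps: 9494jj77 → 949494jj777 → (answer).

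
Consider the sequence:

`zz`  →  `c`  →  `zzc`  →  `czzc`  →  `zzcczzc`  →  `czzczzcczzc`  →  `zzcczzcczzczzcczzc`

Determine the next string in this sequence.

This is a Fibonacci-style word recurrence s(k) = s(k−2)·s(k−1): e.g. zz·c = zzc.
So term 8 is czzczzcczzc·zzcczzcczzczzcczzc.

czzczzcczzczzcczzcczzczzcczzc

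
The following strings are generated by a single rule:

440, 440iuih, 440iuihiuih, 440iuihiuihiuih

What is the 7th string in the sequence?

440iuihiuihiuihiuihiuihiuih

The strings grow by a fixed suffix iuih each time.
From 440iuihiuihiuih, 3 further steps: 440iuihiuihiuih → 440iuihiuihiuihiuih → 440iuihiuihiuihiuihiuih → (answer).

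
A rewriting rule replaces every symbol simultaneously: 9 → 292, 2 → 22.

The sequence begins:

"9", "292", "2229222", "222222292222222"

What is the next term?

2222222222222229222222222222222

φ(222222292222222) expands symbol-by-symbol to 22 22 22 22 22 22 22 292 22 22 22 22 22 22 22; joining the 15 pieces gives the next term.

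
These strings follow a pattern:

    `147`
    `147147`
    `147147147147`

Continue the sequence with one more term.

147147147147147147147147

Each string is two copies of the previous one concatenated.
So the next term is two copies of 147147147147.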